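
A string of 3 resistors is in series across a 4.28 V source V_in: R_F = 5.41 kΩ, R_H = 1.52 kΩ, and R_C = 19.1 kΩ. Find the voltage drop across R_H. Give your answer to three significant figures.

V ≈ 0.250 V

Series total: ΣR = 5.41 + 1.52 + 19.1 = 26.03 kΩ.
By the voltage-divider rule, V = 4.28 × 1.520/26.03 = 0.2499 V.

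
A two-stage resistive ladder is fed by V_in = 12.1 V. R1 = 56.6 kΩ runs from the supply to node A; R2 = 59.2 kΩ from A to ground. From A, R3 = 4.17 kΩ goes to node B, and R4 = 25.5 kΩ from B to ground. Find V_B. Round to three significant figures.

V_B ≈ 2.69 V

The second stage (R3 + R4 = 29.67 kΩ) loads node A in parallel with R2.
Effective lower resistance at A: R2 ‖ 29.67 = 19.76 kΩ.
V_A = 12.1 × 19.76/(56.6 + 19.76) = 3.132 V.
Then the unloaded second divider: V_B = V_A × R4/(R3+R4) = 3.132 × 0.8595 = 2.692 V.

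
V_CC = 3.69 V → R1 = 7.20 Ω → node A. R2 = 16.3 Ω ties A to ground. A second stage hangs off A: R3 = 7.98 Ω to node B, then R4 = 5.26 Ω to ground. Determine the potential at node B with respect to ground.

V_B ≈ 0.738 V

Node A sees R2 in parallel with the series input of stage 2, R3 + R4 = 13.24 Ω.
R2 ‖ (R3+R4) = 7.306 Ω.
So V_A = 3.69 × 0.5036 = 1.858 V.
V_B = V_A × 0.3973 = 0.7383 V.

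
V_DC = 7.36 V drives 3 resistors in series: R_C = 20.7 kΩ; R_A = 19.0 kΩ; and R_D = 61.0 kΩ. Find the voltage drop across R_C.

Total series resistance ΣR = 20.7 + 19.0 + 61.0 = 100.7 kΩ.
Voltage divider: V = V_DC · (20.70 / 100.7) = 7.36 × 0.2056 = 1.513 V.

V ≈ 1.51 V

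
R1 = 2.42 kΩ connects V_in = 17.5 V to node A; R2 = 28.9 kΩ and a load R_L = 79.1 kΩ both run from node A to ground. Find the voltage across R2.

V_out ≈ 15.7 V

R2 ‖ R_L = (28.9 × 79.1)/(28.9 + 79.1) = 21.17 kΩ.
Now apply the divider: V_out = 17.5 × 0.8974 = 15.70 V.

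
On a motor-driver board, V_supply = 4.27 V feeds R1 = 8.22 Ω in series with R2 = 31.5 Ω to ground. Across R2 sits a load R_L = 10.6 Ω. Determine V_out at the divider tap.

V_out ≈ 2.10 V

First combine the lower leg with the load: R2 ‖ R_L = 7.931 Ω.
Voltage divider with the loaded lower leg: V_out = 4.27 × 7.931/(8.22 + 7.931) = 4.27 × 0.4911 = 2.097 V.
(Unloaded it would be 3.39 V; the load pulls it down.)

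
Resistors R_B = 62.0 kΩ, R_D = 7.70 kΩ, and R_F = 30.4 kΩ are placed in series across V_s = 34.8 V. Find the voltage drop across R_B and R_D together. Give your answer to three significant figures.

V ≈ 24.2 V

Total series resistance ΣR = 62.0 + 7.70 + 30.4 = 100.1 kΩ.
R_{R_B..R_D} = 62.0 + 7.70 = 69.70 kΩ.
By the voltage-divider rule, V = 34.8 × 69.70/100.1 = 24.23 V.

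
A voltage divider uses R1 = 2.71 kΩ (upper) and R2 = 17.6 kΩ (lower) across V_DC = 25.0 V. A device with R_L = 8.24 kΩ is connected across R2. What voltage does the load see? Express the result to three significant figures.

V_out ≈ 16.9 V

First combine the lower leg with the load: R2 ‖ R_L = 5.612 kΩ.
Voltage divider with the loaded lower leg: V_out = 25.0 × 5.612/(2.71 + 5.612) = 25.0 × 0.6744 = 16.86 V.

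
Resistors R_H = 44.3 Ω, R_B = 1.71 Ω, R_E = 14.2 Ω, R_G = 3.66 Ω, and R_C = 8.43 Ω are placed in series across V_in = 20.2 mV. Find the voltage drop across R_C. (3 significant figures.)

V ≈ 2.36 mV

ΣR = 44.3 + 1.71 + 14.2 + 3.66 + 8.43 = 72.30 Ω.
By the voltage-divider rule, V = 20.2 × 8.430/72.30 = 2.355 mV.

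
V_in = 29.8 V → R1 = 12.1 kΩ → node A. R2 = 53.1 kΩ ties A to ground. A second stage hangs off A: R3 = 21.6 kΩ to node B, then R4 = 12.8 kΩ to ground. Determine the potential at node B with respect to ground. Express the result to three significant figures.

V_B ≈ 7.02 V

Looking into the second stage from A: R3 + R4 = 34.40 kΩ appears in parallel with R2.
R2 ‖ (R3+R4) = 20.88 kΩ.
First divider: V_A = V_in · 20.88/(12.1 + 20.88) = 18.87 V.
Then the unloaded second divider: V_B = V_A × R4/(R3+R4) = 18.87 × 0.3721 = 7.020 V.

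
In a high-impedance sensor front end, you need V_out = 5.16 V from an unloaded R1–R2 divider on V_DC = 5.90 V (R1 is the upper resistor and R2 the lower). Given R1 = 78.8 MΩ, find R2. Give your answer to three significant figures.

Required fraction k = V_out/V_DC = 0.8746.
Rearranging, R2 = R1·k/(1−k) = 78.8 × 6.973 = 549.5 MΩ.

R2 ≈ 549 MΩ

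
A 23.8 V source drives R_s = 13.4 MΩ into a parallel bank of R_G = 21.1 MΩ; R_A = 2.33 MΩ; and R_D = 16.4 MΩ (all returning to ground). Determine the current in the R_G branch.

Combine the parallel branches: R_p = (1/21.1 + 1/2.33 + 1/16.4)⁻¹ = 1.860 MΩ.
V_A = 23.8 × 1.860/15.26 = 2.901 V.
Branch current I = V_A/R_G = 2.901/21.1 = 0.1375 µA.

I ≈ 0.138 µA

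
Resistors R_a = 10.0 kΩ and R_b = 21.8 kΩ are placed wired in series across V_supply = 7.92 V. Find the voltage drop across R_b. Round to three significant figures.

V ≈ 5.43 V

Series total: ΣR = 10.0 + 21.8 = 31.80 kΩ.
V = V_supply · R/ΣR = 7.92 × 0.6855 = 5.429 V.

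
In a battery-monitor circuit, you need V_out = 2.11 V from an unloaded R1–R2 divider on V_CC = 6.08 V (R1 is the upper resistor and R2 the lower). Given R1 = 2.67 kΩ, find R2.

R2 ≈ 1.42 kΩ

The divider ratio is R2/(R1+R2) = 2.11/6.08 = 0.3470.
So R2 = R1 · V_out/(V_CC − V_out) = 2.67 × 2.11/(6.08 − 2.11) = 2.67 × 0.5315 = 1.419 kΩ.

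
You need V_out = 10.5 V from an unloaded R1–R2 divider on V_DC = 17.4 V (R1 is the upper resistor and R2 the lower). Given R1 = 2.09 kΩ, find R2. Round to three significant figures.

R2 ≈ 3.18 kΩ

V_out/V_DC = R2/(R1+R2) = 0.6034.
R2 = R1 · 0.6034/(1 − 0.6034) = 3.180 kΩ.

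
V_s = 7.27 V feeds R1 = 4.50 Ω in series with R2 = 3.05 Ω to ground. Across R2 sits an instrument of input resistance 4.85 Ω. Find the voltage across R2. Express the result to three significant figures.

V_out ≈ 2.14 V

First combine the lower leg with the load: R2 ‖ R_L = 1.872 Ω.
Now apply the divider: V_out = 7.27 × 0.2938 = 2.136 V.
(Unloaded it would be 2.94 V; the load pulls it down.)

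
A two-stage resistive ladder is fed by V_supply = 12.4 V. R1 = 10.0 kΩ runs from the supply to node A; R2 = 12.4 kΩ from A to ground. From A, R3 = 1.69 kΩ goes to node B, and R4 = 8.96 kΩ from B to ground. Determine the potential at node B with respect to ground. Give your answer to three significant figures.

Node A sees R2 in parallel with the series input of stage 2, R3 + R4 = 10.65 kΩ.
R2 ‖ (R3+R4) = 5.729 kΩ.
First divider: V_A = V_supply · 5.729/(10.0 + 5.729) = 4.517 V.
Stage 2 is unloaded, so V_B = V_A · R4/(R3+R4) = 4.517 × 8.96/10.65 = 3.800 V.

V_B ≈ 3.80 V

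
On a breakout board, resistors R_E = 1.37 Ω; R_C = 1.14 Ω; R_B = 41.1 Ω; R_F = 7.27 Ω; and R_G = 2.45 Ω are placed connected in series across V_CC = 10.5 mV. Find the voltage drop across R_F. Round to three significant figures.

V ≈ 1.43 mV

ΣR = 1.37 + 1.14 + 41.1 + 7.27 + 2.45 = 53.33 Ω.
By the voltage-divider rule, V = 10.5 × 7.270/53.33 = 1.431 mV.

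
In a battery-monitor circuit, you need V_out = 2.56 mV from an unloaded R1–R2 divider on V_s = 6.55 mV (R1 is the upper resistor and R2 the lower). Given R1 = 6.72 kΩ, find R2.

V_out/V_s = R2/(R1+R2) = 0.3908.
R2 = R1 · 0.3908/(1 − 0.3908) = 4.312 kΩ.

R2 ≈ 4.31 kΩ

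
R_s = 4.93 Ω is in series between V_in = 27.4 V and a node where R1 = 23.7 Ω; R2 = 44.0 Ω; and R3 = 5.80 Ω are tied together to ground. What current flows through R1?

I ≈ 0.533 A

Parallel bank: R_p = 1/(1/23.7 + 1/44.0 + 1/5.80) = 4.213 Ω.
V_A by voltage divider: V_A = 27.4 × 4.213/(4.93 + 4.213) = 12.63 V.
Branch current I = V_A/R1 = 12.63/23.7 = 0.5328 A.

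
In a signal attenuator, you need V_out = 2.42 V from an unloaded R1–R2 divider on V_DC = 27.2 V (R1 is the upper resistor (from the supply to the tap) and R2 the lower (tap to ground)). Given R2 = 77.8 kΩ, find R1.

R1 ≈ 797 kΩ

The divider ratio is R2/(R1+R2) = 2.42/27.2 = 0.08897.
Rearranging, R1 = R2·(1−k)/k = 77.8 × 10.24 = 796.6 kΩ.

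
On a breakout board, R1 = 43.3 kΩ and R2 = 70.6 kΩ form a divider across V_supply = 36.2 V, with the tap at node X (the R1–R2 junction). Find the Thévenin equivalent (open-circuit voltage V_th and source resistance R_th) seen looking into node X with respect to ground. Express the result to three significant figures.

V_th ≈ 22.4 V, R_th ≈ 26.8 kΩ

Open-circuit (no load on X): V_th = V_supply · R2/(R1 + R2) = 36.2 × 70.6/(43.30 + 70.6) = 22.44 V.
Zeroing V_supply shorts the top of R1 to ground, so R_th = R1 ‖ R2 = 26.84 kΩ.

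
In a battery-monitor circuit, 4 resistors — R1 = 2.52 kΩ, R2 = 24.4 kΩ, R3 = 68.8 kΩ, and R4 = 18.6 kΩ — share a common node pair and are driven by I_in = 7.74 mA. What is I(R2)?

I ≈ 0.627 mA

Conductances: ΣG = 1/2.52 + 1/24.4 + 1/68.8 + 1/18.6 = 0.5061 (1/kΩ).
Current divider: I(R2) = I_in · G_k/ΣG = 7.74 × (0.04098/0.5061) = 7.74 × 0.08098 = 0.6268 mA.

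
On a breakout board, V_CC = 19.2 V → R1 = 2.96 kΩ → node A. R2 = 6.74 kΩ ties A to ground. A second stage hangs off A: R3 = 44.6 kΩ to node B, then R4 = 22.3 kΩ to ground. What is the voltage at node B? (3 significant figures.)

V_B ≈ 4.31 V

The second stage (R3 + R4 = 66.90 kΩ) loads node A in parallel with R2.
Effective lower resistance at A: R2 ‖ 66.90 = 6.123 kΩ.
First divider: V_A = V_CC · 6.123/(2.96 + 6.123) = 12.94 V.
Stage 2 is unloaded, so V_B = V_A · R4/(R3+R4) = 12.94 × 22.3/66.90 = 4.314 V.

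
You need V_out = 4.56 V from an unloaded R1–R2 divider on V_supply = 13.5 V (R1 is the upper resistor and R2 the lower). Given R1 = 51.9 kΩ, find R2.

Required fraction k = V_out/V_supply = 0.3378.
So R2 = R1 · V_out/(V_supply − V_out) = 51.9 × 4.56/(13.5 − 4.56) = 51.9 × 0.5101 = 26.47 kΩ.

R2 ≈ 26.5 kΩ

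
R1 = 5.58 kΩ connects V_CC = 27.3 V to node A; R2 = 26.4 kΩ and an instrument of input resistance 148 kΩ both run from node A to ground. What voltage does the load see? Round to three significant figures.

First combine the lower leg with the load: R2 ‖ R_L = 22.40 kΩ.
Then V_out = V_CC · R2'/(R1 + R2') = 27.3 × 22.40/27.98 = 21.86 V.
(Unloaded it would be 22.5 V; the load pulls it down.)

V_out ≈ 21.9 V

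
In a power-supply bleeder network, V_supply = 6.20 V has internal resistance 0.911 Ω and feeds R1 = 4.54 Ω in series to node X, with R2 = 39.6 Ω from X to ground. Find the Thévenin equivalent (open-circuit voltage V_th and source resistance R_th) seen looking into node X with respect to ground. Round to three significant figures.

V_th ≈ 5.45 V, R_th ≈ 4.79 Ω

R1' = 0.911 + 4.54 = 5.451 Ω (source resistance + R1).
With X open, the divider is unloaded: V_th = 6.20 × 39.6/45.05 = 5.450 V.
With V_supply suppressed (replaced by a short), R_th = R1' ‖ R2 = (5.451 × 39.6)/(5.451 + 39.6) = 4.791 Ω.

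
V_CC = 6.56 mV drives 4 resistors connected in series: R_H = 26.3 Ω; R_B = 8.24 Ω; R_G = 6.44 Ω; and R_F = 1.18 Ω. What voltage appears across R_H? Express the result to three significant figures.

ΣR = 26.3 + 8.24 + 6.44 + 1.18 = 42.16 Ω.
Voltage divider: V = V_CC · (26.30 / 42.16) = 6.56 × 0.6238 = 4.092 mV.

V ≈ 4.09 mV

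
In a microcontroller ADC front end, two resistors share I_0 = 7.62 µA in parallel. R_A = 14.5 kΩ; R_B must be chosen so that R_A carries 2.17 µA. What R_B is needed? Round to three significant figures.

R_B ≈ 5.77 kΩ

The fraction through R_A equals R_B/(R_A+R_B).
2.17/7.62 = R_B/(R_A + R_B) → R_B = R_A · (0.2848)/(1 − 0.2848) = 14.5 × 0.3982 = 5.773 kΩ.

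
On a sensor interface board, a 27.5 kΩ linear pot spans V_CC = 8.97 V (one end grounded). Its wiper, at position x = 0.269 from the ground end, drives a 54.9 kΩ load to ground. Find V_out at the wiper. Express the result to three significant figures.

The pot divides into 20.10 kΩ above the wiper and 7.398 kΩ below.
(x·R_p) ‖ R_L = 6.519 kΩ.
V_out = 8.97 × 6.519/(20.10 + 6.519) = 2.197 V.
(Unloaded: V_out = x·V_CC = 2.41 V.)

V_out ≈ 2.20 V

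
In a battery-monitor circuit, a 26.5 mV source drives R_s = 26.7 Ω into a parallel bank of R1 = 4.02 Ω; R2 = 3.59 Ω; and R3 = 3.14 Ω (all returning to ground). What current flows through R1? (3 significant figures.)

I ≈ 0.280 mA

Equivalent of the parallel group: R_p = 1.182 Ω.
Node voltage V_A = V_CC · R_p/(R_s + R_p) = 26.5 × 0.04240 = 1.124 mV.
Branch current I = V_A/R1 = 1.124/4.02 = 0.2795 mA.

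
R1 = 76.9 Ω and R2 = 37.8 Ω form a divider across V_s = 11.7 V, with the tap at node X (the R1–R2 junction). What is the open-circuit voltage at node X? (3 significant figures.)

With X open, the divider is unloaded: V_th = 11.7 × 37.8/114.7 = 3.856 V.

V_th ≈ 3.86 V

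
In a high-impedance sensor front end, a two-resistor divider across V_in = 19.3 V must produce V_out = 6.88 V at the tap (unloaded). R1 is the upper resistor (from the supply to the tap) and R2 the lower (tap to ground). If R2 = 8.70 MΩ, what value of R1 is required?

R1 ≈ 15.7 MΩ

V_out/V_in = R2/(R1+R2) = 0.3565.
So R1 = R2 · (V_in/V_out − 1) = 8.70 × (19.3/6.88 − 1) = 8.70 × 1.805 = 15.71 MΩ.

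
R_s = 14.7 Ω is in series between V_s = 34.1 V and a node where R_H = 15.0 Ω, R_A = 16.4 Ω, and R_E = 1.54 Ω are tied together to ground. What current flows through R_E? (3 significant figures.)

Parallel bank: R_p = 1/(1/15.0 + 1/16.4 + 1/1.54) = 1.287 Ω.
V_A by voltage divider: V_A = 34.1 × 1.287/(14.7 + 1.287) = 2.745 V.
I(R_E) = V_A / R_E = 2.745/1.54 = 1.783 A.

I ≈ 1.78 A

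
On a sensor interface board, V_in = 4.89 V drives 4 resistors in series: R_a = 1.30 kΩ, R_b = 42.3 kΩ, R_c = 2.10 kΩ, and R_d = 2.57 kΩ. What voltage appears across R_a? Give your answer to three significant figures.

Series total: ΣR = 1.30 + 42.3 + 2.10 + 2.57 = 48.27 kΩ.
Voltage divider: V = V_in · (1.300 / 48.27) = 4.89 × 0.02693 = 0.1317 V.

V ≈ 0.132 V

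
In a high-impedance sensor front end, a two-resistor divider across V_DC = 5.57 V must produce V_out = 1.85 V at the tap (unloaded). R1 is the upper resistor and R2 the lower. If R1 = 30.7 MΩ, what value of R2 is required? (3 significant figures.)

R2 ≈ 15.3 MΩ

The divider ratio is R2/(R1+R2) = 1.85/5.57 = 0.3321.
R2 = R1 · 0.3321/(1 − 0.3321) = 15.27 MΩ.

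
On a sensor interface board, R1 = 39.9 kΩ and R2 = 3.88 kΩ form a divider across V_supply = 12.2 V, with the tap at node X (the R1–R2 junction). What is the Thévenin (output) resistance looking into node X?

R_th ≈ 3.54 kΩ

Zeroing V_supply shorts the top of R1 to ground, so R_th = R1 ‖ R2 = 3.536 kΩ.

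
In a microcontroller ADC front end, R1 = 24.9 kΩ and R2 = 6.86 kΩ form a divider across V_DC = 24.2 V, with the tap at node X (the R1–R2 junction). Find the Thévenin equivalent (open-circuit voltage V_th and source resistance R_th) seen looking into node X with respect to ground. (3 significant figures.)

V_th ≈ 5.23 V, R_th ≈ 5.38 kΩ

Open-circuit (no load on X): V_th = V_DC · R2/(R1 + R2) = 24.2 × 6.86/(24.90 + 6.86) = 5.227 V.
Looking into X with the source shorted: R_th = R1·R2/(R1+R2) = 24.90 × 6.86/31.76 = 5.378 kΩ.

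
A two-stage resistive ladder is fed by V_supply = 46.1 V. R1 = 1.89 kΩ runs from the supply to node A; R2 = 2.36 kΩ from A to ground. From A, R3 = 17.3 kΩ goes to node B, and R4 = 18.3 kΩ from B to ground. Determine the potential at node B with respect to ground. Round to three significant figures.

V_B ≈ 12.8 V

Looking into the second stage from A: R3 + R4 = 35.60 kΩ appears in parallel with R2.
R2 ‖ (R3+R4) = 2.213 kΩ.
So V_A = 46.1 × 0.5394 = 24.87 V.
Stage 2 is unloaded, so V_B = V_A · R4/(R3+R4) = 24.87 × 18.3/35.60 = 12.78 V.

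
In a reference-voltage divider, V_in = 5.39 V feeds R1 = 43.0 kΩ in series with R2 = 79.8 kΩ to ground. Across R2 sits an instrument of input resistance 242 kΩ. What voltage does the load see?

V_out ≈ 3.14 V

R2 ‖ R_L = (79.8 × 242)/(79.8 + 242) = 60.01 kΩ.
Now apply the divider: V_out = 5.39 × 0.5826 = 3.140 V.
(Unloaded it would be 3.50 V; the load pulls it down.)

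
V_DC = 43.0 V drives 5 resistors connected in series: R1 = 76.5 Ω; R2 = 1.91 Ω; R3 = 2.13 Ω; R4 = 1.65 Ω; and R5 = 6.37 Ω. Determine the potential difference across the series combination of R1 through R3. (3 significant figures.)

V ≈ 39.1 V

Series total: ΣR = 76.5 + 1.91 + 2.13 + 1.65 + 6.37 = 88.56 Ω.
R_{R1..R3} = 76.5 + 1.91 + 2.13 = 80.54 Ω.
Voltage divider: V = V_DC · (80.54 / 88.56) = 43.0 × 0.9094 = 39.11 V.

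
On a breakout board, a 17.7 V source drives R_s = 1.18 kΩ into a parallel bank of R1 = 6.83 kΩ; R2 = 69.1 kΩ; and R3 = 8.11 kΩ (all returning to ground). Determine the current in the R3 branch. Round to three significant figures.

Equivalent of the parallel group: R_p = 3.519 kΩ.
Node voltage V_A = V_CC · R_p/(R_s + R_p) = 17.7 × 0.7489 = 13.26 V.
I(R3) = V_A / R3 = 13.26/8.11 = 1.634 mA.

I ≈ 1.63 mA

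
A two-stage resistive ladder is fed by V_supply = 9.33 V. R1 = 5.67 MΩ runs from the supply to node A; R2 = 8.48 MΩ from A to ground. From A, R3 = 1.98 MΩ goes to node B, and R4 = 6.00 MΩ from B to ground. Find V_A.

Node A sees R2 in parallel with the series input of stage 2, R3 + R4 = 7.980 MΩ.
Effective lower resistance at A: R2 ‖ 7.980 = 4.111 MΩ.
So V_A = 9.33 × 0.4203 = 3.922 V.

V_A ≈ 3.92 V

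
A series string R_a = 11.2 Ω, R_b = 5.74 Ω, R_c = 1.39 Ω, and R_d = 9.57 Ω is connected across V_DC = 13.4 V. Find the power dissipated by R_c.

P ≈ 0.321 W

ΣR = 27.90 Ω → I = 13.4/27.90 = 0.4803 A.
P(R_c) = I²·R_c = (0.4803)² × 1.39 = 0.3206 W.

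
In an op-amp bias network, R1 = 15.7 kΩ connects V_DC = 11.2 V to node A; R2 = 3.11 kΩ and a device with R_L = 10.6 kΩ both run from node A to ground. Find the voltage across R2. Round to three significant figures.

First combine the lower leg with the load: R2 ‖ R_L = 2.405 kΩ.
Voltage divider with the loaded lower leg: V_out = 11.2 × 2.405/(15.7 + 2.405) = 11.2 × 0.1328 = 1.488 V.

V_out ≈ 1.49 V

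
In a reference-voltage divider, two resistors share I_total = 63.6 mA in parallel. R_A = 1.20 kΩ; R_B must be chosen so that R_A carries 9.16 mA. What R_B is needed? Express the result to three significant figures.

The fraction through R_A equals R_B/(R_A+R_B).
With f = 0.1440, R_B = R_A · f/(1−f) = 1.20 × 0.1683 = 0.2019 kΩ.

R_B ≈ 0.202 kΩ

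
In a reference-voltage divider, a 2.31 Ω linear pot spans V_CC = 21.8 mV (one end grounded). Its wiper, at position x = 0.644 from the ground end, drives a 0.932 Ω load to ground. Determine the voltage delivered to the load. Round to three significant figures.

The pot divides into 0.8224 Ω above the wiper and 1.488 Ω below.
(x·R_p) ‖ R_L = 0.5730 Ω.
Then V_out = V_CC · 0.5730/(0.8224 + 0.5730) = 8.952 mV.

V_out ≈ 8.95 mV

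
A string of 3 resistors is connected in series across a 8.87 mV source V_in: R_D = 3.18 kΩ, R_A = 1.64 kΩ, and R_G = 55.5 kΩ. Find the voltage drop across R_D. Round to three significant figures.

V ≈ 0.468 mV

Series total: ΣR = 3.18 + 1.64 + 55.5 = 60.32 kΩ.
By the voltage-divider rule, V = 8.87 × 3.180/60.32 = 0.4676 mV.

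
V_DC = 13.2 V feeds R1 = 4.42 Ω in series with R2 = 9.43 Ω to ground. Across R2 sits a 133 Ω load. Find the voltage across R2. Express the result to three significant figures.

V_out ≈ 8.79 V

First combine the lower leg with the load: R2 ‖ R_L = 8.806 Ω.
Then V_out = V_DC · R2'/(R1 + R2') = 13.2 × 8.806/13.23 = 8.789 V.
(Unloaded it would be 8.99 V; the load pulls it down.)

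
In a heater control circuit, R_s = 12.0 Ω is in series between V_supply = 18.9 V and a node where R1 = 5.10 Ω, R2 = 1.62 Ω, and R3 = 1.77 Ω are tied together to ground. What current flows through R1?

I ≈ 0.211 A

Combine the parallel branches: R_p = (1/5.10 + 1/1.62 + 1/1.77)⁻¹ = 0.7255 Ω.
Node voltage V_A = V_supply · R_p/(R_s + R_p) = 18.9 × 0.05701 = 1.078 V.
Branch current I = V_A/R1 = 1.078/5.10 = 0.2113 A.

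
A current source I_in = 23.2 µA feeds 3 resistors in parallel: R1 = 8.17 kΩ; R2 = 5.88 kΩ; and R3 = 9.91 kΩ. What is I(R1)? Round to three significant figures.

Conductances: ΣG = 1/8.17 + 1/5.88 + 1/9.91 = 0.3934 (1/kΩ).
By the current-divider rule, I = I_in · G_k/ΣG = 23.2 × 0.3112 = 7.219 µA.

I ≈ 7.22 µA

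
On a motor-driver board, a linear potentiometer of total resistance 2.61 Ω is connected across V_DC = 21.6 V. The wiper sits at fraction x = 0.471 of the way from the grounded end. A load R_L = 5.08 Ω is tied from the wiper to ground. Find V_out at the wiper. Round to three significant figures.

Split the track: R_lower = x·R_p = 1.229 Ω, R_upper = (1−x)·R_p = 1.381 Ω.
R_L loads the lower segment: effective lower R = 0.9898 Ω.
Then V_out = V_DC · 0.9898/(1.381 + 0.9898) = 9.019 V.

V_out ≈ 9.02 V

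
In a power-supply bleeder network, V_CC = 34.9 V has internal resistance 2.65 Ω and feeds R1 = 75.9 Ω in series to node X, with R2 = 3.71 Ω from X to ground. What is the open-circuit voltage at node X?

R1' = 2.65 + 75.9 = 78.55 Ω (source resistance + R1).
With X open, the divider is unloaded: V_th = 34.9 × 3.71/82.26 = 1.574 V.

V_th ≈ 1.57 V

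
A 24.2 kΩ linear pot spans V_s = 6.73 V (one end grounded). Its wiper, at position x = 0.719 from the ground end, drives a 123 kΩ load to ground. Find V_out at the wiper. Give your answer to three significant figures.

V_out ≈ 4.65 V

The pot divides into 6.800 kΩ above the wiper and 17.40 kΩ below.
Lower segment in parallel with the load: 17.40 ‖ 123 = 15.24 kΩ.
Then V_out = V_s · 15.24/(6.800 + 15.24) = 4.654 V.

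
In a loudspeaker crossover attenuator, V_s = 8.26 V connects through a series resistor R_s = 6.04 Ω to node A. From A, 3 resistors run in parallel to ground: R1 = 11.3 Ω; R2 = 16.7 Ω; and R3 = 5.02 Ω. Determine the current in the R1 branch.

I ≈ 0.236 A

Combine the parallel branches: R_p = (1/11.3 + 1/16.7 + 1/5.02)⁻¹ = 2.877 Ω.
V_A = 8.26 × 2.877/8.917 = 2.665 V.
Branch current I = V_A/R1 = 2.665/11.3 = 0.2358 A.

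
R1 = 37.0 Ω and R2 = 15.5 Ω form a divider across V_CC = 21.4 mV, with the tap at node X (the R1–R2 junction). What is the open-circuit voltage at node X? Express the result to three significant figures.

V_th ≈ 6.32 mV

Open-circuit (no load on X): V_th = V_CC · R2/(R1 + R2) = 21.4 × 15.5/(37.00 + 15.5) = 6.318 mV.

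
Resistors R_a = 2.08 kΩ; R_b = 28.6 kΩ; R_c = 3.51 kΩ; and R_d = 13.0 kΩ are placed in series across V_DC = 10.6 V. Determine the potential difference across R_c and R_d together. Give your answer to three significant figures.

V ≈ 3.71 V

ΣR = 2.08 + 28.6 + 3.51 + 13.0 = 47.19 kΩ.
R_{R_c..R_d} = 3.51 + 13.0 = 16.51 kΩ.
By the voltage-divider rule, V = 10.6 × 16.51/47.19 = 3.709 V.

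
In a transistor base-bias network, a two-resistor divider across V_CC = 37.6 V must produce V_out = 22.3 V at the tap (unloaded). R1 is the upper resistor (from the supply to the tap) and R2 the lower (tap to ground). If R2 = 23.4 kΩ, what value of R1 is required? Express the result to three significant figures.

V_out/V_CC = R2/(R1+R2) = 0.5931.
R1 = R2·(1/k − 1) = 23.4 × 0.6861 = 16.05 kΩ.

R1 ≈ 16.1 kΩ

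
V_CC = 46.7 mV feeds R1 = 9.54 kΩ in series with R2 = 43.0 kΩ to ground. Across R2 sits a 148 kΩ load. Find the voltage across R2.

V_out ≈ 36.3 mV

The load sits in parallel with R2, giving an effective lower resistance R2' = R2·R_L/(R2+R_L) = 33.32 kΩ.
Voltage divider with the loaded lower leg: V_out = 46.7 × 33.32/(9.54 + 33.32) = 46.7 × 0.7774 = 36.31 mV.
(Unloaded it would be 38.2 mV; the load pulls it down.)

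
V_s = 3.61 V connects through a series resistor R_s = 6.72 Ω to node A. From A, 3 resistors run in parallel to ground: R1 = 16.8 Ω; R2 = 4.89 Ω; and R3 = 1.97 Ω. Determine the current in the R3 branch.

I ≈ 0.296 A

Combine the parallel branches: R_p = (1/16.8 + 1/4.89 + 1/1.97)⁻¹ = 1.296 Ω.
V_A by voltage divider: V_A = 3.61 × 1.296/(6.72 + 1.296) = 0.5836 V.
I(R3) = V_A / R3 = 0.5836/1.97 = 0.2963 A.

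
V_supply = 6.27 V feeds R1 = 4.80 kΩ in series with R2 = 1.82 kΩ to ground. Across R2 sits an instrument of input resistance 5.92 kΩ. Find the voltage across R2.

V_out ≈ 1.41 V

The load sits in parallel with R2, giving an effective lower resistance R2' = R2·R_L/(R2+R_L) = 1.392 kΩ.
Voltage divider with the loaded lower leg: V_out = 6.27 × 1.392/(4.80 + 1.392) = 6.27 × 0.2248 = 1.410 V.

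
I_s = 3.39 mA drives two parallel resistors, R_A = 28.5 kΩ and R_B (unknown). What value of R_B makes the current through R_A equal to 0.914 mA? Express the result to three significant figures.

R_B ≈ 10.5 kΩ

The fraction through R_A equals R_B/(R_A+R_B).
0.914/3.39 = R_B/(R_A + R_B) → R_B = R_A · (0.2696)/(1 − 0.2696) = 28.5 × 0.3691 = 10.52 kΩ.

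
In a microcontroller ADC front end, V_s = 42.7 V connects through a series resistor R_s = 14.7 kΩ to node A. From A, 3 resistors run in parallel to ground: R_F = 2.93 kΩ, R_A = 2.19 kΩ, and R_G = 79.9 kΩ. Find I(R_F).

I ≈ 1.13 mA

Combine the parallel branches: R_p = (1/2.93 + 1/2.19 + 1/79.9)⁻¹ = 1.234 kΩ.
Node voltage V_A = V_s · R_p/(R_s + R_p) = 42.7 × 0.07744 = 3.307 V.
I(R_F) = V_A / R_F = 3.307/2.93 = 1.129 mA.
(Equivalently: I_total = 2.680 mA, then current-divider fraction G_k/ΣG = 0.4211.)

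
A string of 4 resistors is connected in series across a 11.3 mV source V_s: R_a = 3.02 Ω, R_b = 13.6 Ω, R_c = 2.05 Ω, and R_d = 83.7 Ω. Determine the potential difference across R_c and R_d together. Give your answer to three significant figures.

V ≈ 9.47 mV

Series total: ΣR = 3.02 + 13.6 + 2.05 + 83.7 = 102.4 Ω.
R_{R_c..R_d} = 2.05 + 83.7 = 85.75 Ω.
V = V_s · R/ΣR = 11.3 × 0.8376 = 9.465 mV.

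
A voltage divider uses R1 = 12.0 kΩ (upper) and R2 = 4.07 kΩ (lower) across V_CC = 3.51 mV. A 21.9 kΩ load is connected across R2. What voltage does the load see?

V_out ≈ 0.781 mV

The load sits in parallel with R2, giving an effective lower resistance R2' = R2·R_L/(R2+R_L) = 3.432 kΩ.
Voltage divider with the loaded lower leg: V_out = 3.51 × 3.432/(12.0 + 3.432) = 3.51 × 0.2224 = 0.7806 mV.
(Unloaded it would be 0.889 mV; the load pulls it down.)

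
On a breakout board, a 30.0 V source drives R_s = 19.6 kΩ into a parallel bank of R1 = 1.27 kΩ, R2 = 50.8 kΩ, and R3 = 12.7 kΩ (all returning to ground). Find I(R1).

I ≈ 1.29 mA

Equivalent of the parallel group: R_p = 1.129 kΩ.
V_A by voltage divider: V_A = 30.0 × 1.129/(19.6 + 1.129) = 1.634 V.
Branch current I = V_A/R1 = 1.634/1.27 = 1.286 mA.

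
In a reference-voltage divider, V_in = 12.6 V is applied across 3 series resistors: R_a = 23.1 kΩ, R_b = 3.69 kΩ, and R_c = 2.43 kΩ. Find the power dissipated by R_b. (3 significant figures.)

ΣR = 29.22 kΩ → I = 12.6/29.22 = 0.4312 mA.
V(R_b) = I·R = 1.591 V; P = V·I = 1.591 × 0.4312 = 0.6861 mW.

P ≈ 0.686 mW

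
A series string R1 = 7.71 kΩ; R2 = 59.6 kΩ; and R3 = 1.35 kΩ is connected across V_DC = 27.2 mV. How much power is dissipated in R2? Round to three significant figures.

P ≈ 9.35 nW

The common current is I = 27.2/68.66 = 0.3962 µA.
V(R2) = I·R = 23.61 mV; P = V·I = 23.61 × 0.3962 = 9.354 nW.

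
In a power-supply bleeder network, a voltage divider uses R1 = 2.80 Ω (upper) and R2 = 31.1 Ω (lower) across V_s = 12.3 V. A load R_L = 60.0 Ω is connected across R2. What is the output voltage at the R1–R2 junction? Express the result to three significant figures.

R2 ‖ R_L = (31.1 × 60.0)/(31.1 + 60.0) = 20.48 Ω.
Now apply the divider: V_out = 12.3 × 0.8797 = 10.82 V.
(Unloaded it would be 11.3 V; the load pulls it down.)

V_out ≈ 10.8 V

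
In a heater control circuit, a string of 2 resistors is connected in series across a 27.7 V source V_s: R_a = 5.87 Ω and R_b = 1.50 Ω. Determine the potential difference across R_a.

V ≈ 22.1 V

Total series resistance ΣR = 5.87 + 1.50 = 7.370 Ω.
Voltage divider: V = V_s · (5.870 / 7.370) = 27.7 × 0.7965 = 22.06 V.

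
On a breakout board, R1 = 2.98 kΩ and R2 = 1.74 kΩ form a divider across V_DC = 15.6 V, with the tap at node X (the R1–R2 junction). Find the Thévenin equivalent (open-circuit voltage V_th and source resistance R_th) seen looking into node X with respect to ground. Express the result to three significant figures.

V_th ≈ 5.75 V, R_th ≈ 1.10 kΩ

With X open, the divider is unloaded: V_th = 15.6 × 1.74/4.720 = 5.751 V.
Looking into X with the source shorted: R_th = R1·R2/(R1+R2) = 2.980 × 1.74/4.720 = 1.099 kΩ.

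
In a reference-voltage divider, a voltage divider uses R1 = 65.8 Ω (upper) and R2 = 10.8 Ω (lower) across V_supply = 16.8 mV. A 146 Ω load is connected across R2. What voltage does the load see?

The load sits in parallel with R2, giving an effective lower resistance R2' = R2·R_L/(R2+R_L) = 10.06 Ω.
Now apply the divider: V_out = 16.8 × 0.1326 = 2.227 mV.
(Unloaded it would be 2.37 mV; the load pulls it down.)

V_out ≈ 2.23 mV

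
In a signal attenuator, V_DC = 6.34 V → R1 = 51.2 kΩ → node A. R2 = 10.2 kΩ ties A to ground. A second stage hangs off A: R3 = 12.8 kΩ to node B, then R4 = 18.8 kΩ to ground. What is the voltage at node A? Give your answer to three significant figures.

The second stage (R3 + R4 = 31.60 kΩ) loads node A in parallel with R2.
Effective lower resistance at A: R2 ‖ 31.60 = 7.711 kΩ.
First divider: V_A = V_DC · 7.711/(51.2 + 7.711) = 0.8299 V.

V_A ≈ 0.830 V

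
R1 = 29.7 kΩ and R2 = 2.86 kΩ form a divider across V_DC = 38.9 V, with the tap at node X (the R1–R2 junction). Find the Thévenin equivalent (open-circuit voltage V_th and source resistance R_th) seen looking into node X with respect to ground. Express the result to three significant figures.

With X open, the divider is unloaded: V_th = 38.9 × 2.86/32.56 = 3.417 V.
With V_DC suppressed (replaced by a short), R_th = R1 ‖ R2 = (29.70 × 2.86)/(29.70 + 2.86) = 2.609 kΩ.

V_th ≈ 3.42 V, R_th ≈ 2.61 kΩ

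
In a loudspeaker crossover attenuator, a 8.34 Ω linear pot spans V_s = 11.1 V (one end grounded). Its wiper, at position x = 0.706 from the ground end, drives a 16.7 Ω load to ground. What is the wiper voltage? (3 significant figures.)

V_out ≈ 7.10 V

Lower segment x·R_p = 5.888 Ω; upper segment (1−x)·R_p = 2.452 Ω.
Lower segment in parallel with the load: 5.888 ‖ 16.7 = 4.353 Ω.
Loaded-divider output: V_out = 11.1 × 0.6397 = 7.101 V.
(Unloaded: V_out = x·V_s = 7.84 V.)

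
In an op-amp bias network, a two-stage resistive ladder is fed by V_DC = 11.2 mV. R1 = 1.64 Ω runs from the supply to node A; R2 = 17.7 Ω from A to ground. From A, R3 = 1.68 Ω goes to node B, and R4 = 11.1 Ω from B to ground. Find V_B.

Node A sees R2 in parallel with the series input of stage 2, R3 + R4 = 12.78 Ω.
Effective lower resistance at A: R2 ‖ 12.78 = 7.421 Ω.
First divider: V_A = V_DC · 7.421/(1.64 + 7.421) = 9.173 mV.
Stage 2 is unloaded, so V_B = V_A · R4/(R3+R4) = 9.173 × 11.1/12.78 = 7.967 mV.

V_B ≈ 7.97 mV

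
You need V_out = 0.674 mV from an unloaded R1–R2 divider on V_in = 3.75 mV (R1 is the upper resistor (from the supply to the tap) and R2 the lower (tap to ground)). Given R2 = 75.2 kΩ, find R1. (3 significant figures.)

V_out/V_in = R2/(R1+R2) = 0.1797.
So R1 = R2 · (V_in/V_out − 1) = 75.2 × (3.75/0.674 − 1) = 75.2 × 4.564 = 343.2 kΩ.

R1 ≈ 343 kΩ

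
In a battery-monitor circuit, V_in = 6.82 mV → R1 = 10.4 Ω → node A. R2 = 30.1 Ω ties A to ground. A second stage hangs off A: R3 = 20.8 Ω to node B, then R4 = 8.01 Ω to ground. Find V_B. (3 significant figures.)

V_B ≈ 1.11 mV

Looking into the second stage from A: R3 + R4 = 28.81 Ω appears in parallel with R2.
Effective lower resistance at A: R2 ‖ 28.81 = 14.72 Ω.
So V_A = 6.82 × 0.5860 = 3.996 mV.
V_B = V_A × 0.2780 = 1.111 mV.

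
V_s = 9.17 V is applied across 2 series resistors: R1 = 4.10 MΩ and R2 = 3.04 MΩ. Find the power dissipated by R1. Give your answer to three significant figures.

P ≈ 6.76 µW

The common current is I = 9.17/7.140 = 1.284 µA.
P = I²R = 1.649 × 4.10 = 6.763 µW.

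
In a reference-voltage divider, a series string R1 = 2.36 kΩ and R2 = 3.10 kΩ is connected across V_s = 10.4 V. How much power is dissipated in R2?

P ≈ 11.2 mW

The common current is I = 10.4/5.460 = 1.905 mA.
V(R2) = I·R = 5.905 V; P = V·I = 5.905 × 1.905 = 11.25 mW.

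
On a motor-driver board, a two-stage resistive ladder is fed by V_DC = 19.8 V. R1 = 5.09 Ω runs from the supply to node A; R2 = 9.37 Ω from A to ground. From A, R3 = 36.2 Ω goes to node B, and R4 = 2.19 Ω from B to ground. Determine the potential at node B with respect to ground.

The second stage (R3 + R4 = 38.39 Ω) loads node A in parallel with R2.
Effective lower resistance at A: R2 ‖ 38.39 = 7.532 Ω.
So V_A = 19.8 × 0.5967 = 11.82 V.
Then the unloaded second divider: V_B = V_A × R4/(R3+R4) = 11.82 × 0.05705 = 0.6740 V.

V_B ≈ 0.674 V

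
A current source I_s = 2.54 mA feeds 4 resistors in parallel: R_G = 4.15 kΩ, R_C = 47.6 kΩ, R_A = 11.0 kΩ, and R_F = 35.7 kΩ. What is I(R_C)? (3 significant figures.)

Total conductance ΣG = 1/4.15 + 1/47.6 + 1/11.0 + 1/35.7 = 0.3809 (units of 1/kΩ).
Current divider: I(R_C) = I_s · G_k/ΣG = 2.54 × (0.02101/0.3809) = 2.54 × 0.05516 = 0.1401 mA.

I ≈ 0.140 mA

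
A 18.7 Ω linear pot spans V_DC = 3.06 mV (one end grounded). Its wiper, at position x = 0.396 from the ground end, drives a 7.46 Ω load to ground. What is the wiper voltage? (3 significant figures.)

The pot divides into 11.29 Ω above the wiper and 7.405 Ω below.
Lower segment in parallel with the load: 7.405 ‖ 7.46 = 3.716 Ω.
Loaded-divider output: V_out = 3.06 × 0.2476 = 0.7576 mV.

V_out ≈ 0.758 mV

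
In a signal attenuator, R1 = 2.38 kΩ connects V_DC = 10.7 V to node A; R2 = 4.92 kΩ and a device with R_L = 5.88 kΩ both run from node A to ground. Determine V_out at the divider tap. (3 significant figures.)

V_out ≈ 5.67 V

First combine the lower leg with the load: R2 ‖ R_L = 2.679 kΩ.
Now apply the divider: V_out = 10.7 × 0.5295 = 5.666 V.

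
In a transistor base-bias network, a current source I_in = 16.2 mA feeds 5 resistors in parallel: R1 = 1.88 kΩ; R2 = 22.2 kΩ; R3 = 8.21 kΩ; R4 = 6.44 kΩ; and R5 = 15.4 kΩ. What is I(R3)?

Conductances: ΣG = 1/1.88 + 1/22.2 + 1/8.21 + 1/6.44 + 1/15.4 = 0.9190 (1/kΩ).
Current divider: I(R3) = I_in · G_k/ΣG = 16.2 × (0.1218/0.9190) = 16.2 × 0.1325 = 2.147 mA.

I ≈ 2.15 mA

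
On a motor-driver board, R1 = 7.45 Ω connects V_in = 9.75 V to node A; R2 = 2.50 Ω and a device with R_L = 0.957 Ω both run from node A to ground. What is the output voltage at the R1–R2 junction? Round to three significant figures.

The load sits in parallel with R2, giving an effective lower resistance R2' = R2·R_L/(R2+R_L) = 0.6921 Ω.
Then V_out = V_in · R2'/(R1 + R2') = 9.75 × 0.6921/8.142 = 0.8287 V.

V_out ≈ 0.829 V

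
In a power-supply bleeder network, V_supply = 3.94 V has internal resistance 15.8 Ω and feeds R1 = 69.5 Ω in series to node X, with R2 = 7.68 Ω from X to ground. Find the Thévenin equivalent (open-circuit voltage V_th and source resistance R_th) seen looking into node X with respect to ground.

V_th ≈ 0.325 V, R_th ≈ 7.05 Ω

R1' = 15.8 + 69.5 = 85.30 Ω (source resistance + R1).
Open-circuit (no load on X): V_th = V_supply · R2/(R1' + R2) = 3.94 × 7.68/(85.30 + 7.68) = 0.3254 V.
With V_supply suppressed (replaced by a short), R_th = R1' ‖ R2 = (85.30 × 7.68)/(85.30 + 7.68) = 7.046 Ω.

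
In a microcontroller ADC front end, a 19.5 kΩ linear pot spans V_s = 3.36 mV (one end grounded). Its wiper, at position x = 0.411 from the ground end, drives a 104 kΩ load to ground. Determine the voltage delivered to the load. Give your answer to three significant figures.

V_out ≈ 1.32 mV

Lower segment x·R_p = 8.014 kΩ; upper segment (1−x)·R_p = 11.49 kΩ.
R_L loads the lower segment: effective lower R = 7.441 kΩ.
Loaded-divider output: V_out = 3.36 × 0.3932 = 1.321 mV.
(Unloaded: V_out = x·V_s = 1.38 mV.)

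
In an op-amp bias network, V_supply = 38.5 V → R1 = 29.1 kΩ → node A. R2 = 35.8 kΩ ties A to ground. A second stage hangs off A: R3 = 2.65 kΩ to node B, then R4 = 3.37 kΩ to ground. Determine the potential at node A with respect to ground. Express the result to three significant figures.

The second stage (R3 + R4 = 6.020 kΩ) loads node A in parallel with R2.
Effective lower resistance at A: R2 ‖ 6.020 = 5.153 kΩ.
First divider: V_A = V_supply · 5.153/(29.1 + 5.153) = 5.792 V.

V_A ≈ 5.79 V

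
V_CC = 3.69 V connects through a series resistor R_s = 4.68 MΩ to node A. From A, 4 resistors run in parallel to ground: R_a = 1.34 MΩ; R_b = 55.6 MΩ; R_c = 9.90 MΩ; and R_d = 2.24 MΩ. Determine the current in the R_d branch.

I ≈ 0.231 µA

Parallel bank: R_p = 1/(1/1.34 + 1/55.6 + 1/9.90 + 1/2.24) = 0.7624 MΩ.
V_A by voltage divider: V_A = 3.69 × 0.7624/(4.68 + 0.7624) = 0.5169 V.
Branch current I = V_A/R_d = 0.5169/2.24 = 0.2308 µA.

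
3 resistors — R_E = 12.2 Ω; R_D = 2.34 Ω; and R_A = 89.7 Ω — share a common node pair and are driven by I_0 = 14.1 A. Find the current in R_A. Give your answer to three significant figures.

ΣG = 1/12.2 + 1/2.34 + 1/89.7 = 0.5205.
Current divider: I(R_A) = I_0 · G_k/ΣG = 14.1 × (0.01115/0.5205) = 14.1 × 0.02142 = 0.3020 A.

I ≈ 0.302 A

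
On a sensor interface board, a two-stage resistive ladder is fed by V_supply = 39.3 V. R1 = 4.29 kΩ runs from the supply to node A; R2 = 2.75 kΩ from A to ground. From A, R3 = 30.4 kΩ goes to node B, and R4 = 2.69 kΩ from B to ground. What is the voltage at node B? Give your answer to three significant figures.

V_B ≈ 1.19 V

Looking into the second stage from A: R3 + R4 = 33.09 kΩ appears in parallel with R2.
R2 ‖ (R3+R4) = 2.539 kΩ.
So V_A = 39.3 × 0.3718 = 14.61 V.
V_B = V_A × 0.08129 = 1.188 V.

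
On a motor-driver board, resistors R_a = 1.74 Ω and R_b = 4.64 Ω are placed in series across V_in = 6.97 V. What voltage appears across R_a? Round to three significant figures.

Total series resistance ΣR = 1.74 + 4.64 = 6.380 Ω.
Voltage divider: V = V_in · (1.740 / 6.380) = 6.97 × 0.2727 = 1.901 V.

V ≈ 1.90 V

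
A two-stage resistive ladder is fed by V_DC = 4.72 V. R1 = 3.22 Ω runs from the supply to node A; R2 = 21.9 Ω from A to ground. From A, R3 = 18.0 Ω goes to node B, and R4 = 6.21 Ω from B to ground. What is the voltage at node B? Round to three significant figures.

Node A sees R2 in parallel with the series input of stage 2, R3 + R4 = 24.21 Ω.
Effective lower resistance at A: R2 ‖ 24.21 = 11.50 Ω.
V_A = 4.72 × 11.50/(3.22 + 11.50) = 3.687 V.
Stage 2 is unloaded, so V_B = V_A · R4/(R3+R4) = 3.687 × 6.21/24.21 = 0.9458 V.

V_B ≈ 0.946 V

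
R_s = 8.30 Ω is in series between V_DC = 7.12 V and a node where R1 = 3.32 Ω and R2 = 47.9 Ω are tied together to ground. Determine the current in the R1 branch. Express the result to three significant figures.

I ≈ 0.584 A

Parallel bank: R_p = 1/(1/3.32 + 1/47.9) = 3.105 Ω.
Node voltage V_A = V_DC · R_p/(R_s + R_p) = 7.12 × 0.2722 = 1.938 V.
I(R1) = V_A / R1 = 1.938/3.32 = 0.5838 A.
(Equivalently: I_total = 0.6243 A, then current-divider fraction G_k/ΣG = 0.9352.)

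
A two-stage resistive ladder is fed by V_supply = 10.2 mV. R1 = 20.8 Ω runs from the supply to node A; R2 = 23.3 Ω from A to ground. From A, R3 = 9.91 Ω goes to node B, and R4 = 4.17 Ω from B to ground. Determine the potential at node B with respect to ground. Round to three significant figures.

The second stage (R3 + R4 = 14.08 Ω) loads node A in parallel with R2.
Effective lower resistance at A: R2 ‖ 14.08 = 8.776 Ω.
First divider: V_A = V_supply · 8.776/(20.8 + 8.776) = 3.027 mV.
Stage 2 is unloaded, so V_B = V_A · R4/(R3+R4) = 3.027 × 4.17/14.08 = 0.8964 mV.

V_B ≈ 0.896 mV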